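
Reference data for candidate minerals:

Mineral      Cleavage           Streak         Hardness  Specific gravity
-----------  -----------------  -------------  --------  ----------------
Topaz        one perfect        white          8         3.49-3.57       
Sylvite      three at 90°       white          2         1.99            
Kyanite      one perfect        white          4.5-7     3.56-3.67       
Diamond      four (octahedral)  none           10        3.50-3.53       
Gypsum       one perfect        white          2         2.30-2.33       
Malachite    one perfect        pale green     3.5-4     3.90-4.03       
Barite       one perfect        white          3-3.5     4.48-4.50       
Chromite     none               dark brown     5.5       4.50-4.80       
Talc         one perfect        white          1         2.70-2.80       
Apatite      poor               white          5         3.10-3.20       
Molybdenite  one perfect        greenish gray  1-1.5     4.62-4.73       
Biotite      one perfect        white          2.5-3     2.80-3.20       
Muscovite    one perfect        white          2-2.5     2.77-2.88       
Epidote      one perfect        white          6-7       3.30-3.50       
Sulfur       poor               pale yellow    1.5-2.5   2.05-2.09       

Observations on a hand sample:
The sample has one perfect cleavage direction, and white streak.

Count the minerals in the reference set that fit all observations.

8

One perfect cleavage direction is inconsistent with Sylvite, Diamond, Chromite, Apatite, Sulfur.
White streak eliminates Malachite, Molybdenite.
Remaining candidates: Barite, Biotite, Epidote, Gypsum, Kyanite, Muscovite, Talc, Topaz.
That is 8 minerals.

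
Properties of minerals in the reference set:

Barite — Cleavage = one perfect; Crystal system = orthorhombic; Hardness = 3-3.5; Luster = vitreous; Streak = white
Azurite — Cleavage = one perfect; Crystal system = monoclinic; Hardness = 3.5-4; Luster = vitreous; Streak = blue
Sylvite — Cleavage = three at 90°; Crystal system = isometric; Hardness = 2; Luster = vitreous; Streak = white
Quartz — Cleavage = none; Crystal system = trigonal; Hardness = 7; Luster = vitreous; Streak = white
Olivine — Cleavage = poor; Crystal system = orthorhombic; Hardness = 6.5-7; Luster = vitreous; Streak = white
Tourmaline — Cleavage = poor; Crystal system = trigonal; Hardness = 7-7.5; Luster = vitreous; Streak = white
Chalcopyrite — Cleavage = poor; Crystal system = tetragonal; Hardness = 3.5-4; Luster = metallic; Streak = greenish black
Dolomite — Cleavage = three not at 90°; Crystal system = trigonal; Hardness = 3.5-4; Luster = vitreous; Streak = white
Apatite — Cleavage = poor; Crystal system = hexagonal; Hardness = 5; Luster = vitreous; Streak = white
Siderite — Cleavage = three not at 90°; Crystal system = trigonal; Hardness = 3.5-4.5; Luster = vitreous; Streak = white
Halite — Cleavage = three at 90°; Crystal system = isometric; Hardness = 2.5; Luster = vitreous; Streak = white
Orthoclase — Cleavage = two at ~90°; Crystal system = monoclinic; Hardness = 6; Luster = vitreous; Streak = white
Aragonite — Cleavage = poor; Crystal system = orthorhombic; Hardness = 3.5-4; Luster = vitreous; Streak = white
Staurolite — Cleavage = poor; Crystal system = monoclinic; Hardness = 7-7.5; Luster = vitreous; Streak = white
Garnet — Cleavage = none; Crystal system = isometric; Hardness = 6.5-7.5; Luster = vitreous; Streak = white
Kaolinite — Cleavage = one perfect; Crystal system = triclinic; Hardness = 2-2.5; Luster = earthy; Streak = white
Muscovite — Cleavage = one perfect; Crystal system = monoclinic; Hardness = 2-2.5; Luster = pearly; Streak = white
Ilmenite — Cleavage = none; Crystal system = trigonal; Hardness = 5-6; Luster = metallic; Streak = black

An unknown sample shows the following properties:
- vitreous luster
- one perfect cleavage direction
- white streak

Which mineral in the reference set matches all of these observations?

Vitreous luster rules out Chalcopyrite, Kaolinite, Muscovite, Ilmenite.
One perfect cleavage direction: leaves Barite, Azurite.
White streak rules out Azurite.
Barite is the sole remaining match.

Barite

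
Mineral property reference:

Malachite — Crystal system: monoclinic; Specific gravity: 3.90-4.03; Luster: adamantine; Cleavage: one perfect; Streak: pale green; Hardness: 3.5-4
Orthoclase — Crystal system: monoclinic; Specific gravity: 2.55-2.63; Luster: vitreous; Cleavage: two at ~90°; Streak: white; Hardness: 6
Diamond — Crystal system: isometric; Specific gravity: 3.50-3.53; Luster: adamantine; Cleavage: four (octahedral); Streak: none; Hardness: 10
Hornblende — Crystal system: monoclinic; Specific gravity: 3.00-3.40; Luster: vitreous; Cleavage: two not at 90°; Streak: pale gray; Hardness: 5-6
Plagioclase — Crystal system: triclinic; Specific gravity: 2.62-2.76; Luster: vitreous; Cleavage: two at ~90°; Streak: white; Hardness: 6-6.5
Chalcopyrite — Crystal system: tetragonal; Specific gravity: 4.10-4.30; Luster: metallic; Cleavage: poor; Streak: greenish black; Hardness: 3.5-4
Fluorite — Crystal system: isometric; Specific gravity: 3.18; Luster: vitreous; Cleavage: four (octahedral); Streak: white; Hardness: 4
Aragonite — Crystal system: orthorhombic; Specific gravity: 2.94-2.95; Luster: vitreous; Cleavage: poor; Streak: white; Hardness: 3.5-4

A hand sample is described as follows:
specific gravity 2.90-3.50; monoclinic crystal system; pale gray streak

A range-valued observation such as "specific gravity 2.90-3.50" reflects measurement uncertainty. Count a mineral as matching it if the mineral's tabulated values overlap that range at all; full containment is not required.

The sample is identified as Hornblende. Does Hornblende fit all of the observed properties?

Specific gravity 2.90-3.50 — fits Hornblende (SG 3.00-3.40).
Monoclinic crystal system — fits Hornblende (monoclinic system).
Pale gray streak — fits Hornblende (pale gray streak).
Nothing contradicts Hornblende.

Consistent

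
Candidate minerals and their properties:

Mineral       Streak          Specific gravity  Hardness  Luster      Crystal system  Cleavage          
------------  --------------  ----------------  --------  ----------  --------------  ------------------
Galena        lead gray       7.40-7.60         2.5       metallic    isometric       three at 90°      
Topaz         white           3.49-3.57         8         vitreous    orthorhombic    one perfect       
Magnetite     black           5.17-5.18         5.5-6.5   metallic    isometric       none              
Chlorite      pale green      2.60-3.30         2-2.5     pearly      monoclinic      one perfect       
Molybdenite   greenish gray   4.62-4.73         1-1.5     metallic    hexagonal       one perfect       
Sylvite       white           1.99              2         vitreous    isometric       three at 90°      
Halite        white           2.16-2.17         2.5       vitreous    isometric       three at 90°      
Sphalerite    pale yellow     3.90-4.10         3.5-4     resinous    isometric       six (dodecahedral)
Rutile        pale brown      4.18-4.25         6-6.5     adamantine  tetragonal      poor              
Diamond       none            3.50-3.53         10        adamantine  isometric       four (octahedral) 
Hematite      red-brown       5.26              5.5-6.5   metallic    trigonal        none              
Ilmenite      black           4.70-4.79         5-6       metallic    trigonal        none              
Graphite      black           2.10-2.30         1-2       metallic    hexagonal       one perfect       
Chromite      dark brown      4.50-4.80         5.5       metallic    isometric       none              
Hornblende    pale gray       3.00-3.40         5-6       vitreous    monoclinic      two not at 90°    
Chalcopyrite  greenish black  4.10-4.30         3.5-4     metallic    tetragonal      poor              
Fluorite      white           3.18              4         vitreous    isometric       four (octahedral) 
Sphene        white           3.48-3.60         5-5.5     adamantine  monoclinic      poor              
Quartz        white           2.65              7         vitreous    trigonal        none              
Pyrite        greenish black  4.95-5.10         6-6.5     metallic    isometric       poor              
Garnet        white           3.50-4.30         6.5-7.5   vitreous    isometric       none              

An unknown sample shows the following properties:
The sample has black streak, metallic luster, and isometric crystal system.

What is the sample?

Black streak — Magnetite, Ilmenite, Graphite remain.
Metallic luster — all remaining candidates fit.
Isometric crystal system — narrows the field to Magnetite.
Magnetite is the sole remaining match.

Magnetite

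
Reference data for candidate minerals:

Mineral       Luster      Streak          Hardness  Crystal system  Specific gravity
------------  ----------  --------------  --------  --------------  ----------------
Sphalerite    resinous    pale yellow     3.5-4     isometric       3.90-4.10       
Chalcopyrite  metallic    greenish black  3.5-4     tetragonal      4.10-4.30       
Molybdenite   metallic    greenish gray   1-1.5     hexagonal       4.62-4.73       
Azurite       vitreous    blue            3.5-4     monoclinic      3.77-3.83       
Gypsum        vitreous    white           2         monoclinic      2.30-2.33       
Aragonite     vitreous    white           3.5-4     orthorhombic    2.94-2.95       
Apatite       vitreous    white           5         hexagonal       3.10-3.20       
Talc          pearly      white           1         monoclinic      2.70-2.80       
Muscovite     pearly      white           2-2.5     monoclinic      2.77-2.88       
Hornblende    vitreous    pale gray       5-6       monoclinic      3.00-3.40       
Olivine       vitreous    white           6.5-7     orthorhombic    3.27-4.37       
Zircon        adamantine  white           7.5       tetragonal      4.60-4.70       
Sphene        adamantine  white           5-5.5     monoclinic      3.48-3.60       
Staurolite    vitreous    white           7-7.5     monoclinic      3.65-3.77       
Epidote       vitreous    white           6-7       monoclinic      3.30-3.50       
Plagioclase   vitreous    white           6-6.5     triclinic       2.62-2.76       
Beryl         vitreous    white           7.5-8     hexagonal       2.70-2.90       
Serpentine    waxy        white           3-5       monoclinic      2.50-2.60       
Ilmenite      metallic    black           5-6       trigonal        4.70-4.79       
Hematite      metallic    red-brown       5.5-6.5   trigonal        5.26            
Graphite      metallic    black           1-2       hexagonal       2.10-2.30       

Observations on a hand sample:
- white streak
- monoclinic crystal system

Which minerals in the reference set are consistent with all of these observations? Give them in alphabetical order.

Epidote, Gypsum, Muscovite, Serpentine, Sphene, Staurolite, Talc

White streak: only Gypsum, Aragonite, Apatite, Talc, Muscovite, Olivine, Zircon, Sphene, Staurolite, Epidote, Plagioclase, Beryl, Serpentine remain.
Monoclinic crystal system excludes Aragonite, Apatite, Olivine, Zircon, Plagioclase, Beryl.
Consistent with every observation: Epidote, Gypsum, Muscovite, Serpentine, Sphene, Staurolite, Talc.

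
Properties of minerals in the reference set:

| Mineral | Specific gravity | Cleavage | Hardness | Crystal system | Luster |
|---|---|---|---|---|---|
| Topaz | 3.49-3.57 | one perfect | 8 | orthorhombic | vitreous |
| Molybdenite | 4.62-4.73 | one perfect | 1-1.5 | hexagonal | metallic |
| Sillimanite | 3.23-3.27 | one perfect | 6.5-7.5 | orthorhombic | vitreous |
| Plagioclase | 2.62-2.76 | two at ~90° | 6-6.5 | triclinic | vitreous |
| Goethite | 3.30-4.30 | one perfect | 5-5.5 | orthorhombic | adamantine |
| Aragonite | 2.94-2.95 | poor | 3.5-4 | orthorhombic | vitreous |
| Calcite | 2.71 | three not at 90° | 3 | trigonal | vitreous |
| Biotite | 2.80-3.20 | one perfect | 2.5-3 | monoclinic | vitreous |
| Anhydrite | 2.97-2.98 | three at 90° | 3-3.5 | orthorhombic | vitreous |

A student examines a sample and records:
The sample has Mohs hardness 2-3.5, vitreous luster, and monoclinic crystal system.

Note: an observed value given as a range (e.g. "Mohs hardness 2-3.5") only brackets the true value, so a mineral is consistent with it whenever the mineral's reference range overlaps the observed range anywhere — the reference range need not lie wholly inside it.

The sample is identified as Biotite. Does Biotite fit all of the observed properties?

Yes

Mohs hardness 2-3.5 — agrees with Biotite (hardness 2.5-3).
Vitreous luster — agrees with Biotite (vitreous luster).
Monoclinic crystal system — agrees with Biotite (monoclinic system).
All observations are consistent with the tabulated values for Biotite.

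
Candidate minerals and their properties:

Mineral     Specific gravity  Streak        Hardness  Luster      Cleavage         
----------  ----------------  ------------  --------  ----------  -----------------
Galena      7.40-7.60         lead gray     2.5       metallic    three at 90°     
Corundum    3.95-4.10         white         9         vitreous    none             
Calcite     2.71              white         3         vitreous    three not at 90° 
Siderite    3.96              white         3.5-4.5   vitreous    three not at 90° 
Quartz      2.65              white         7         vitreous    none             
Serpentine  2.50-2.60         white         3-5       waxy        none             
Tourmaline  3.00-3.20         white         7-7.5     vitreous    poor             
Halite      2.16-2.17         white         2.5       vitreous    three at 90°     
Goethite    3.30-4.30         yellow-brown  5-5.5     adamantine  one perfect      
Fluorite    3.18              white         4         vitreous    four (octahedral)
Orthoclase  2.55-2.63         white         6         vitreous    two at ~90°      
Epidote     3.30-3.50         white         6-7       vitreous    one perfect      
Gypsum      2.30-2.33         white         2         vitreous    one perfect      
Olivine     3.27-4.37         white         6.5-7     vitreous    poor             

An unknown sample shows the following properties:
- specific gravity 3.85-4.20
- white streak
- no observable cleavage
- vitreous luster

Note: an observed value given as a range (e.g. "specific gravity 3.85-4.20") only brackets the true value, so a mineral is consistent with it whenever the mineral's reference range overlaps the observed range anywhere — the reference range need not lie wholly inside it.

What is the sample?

Corundum

Specific gravity 3.85-4.20: only Corundum, Siderite, Goethite, Olivine remain.
White streak is inconsistent with Goethite.
No observable cleavage: Corundum remains.
Vitreous luster: no further eliminations.
The only mineral consistent with every observation is Corundum.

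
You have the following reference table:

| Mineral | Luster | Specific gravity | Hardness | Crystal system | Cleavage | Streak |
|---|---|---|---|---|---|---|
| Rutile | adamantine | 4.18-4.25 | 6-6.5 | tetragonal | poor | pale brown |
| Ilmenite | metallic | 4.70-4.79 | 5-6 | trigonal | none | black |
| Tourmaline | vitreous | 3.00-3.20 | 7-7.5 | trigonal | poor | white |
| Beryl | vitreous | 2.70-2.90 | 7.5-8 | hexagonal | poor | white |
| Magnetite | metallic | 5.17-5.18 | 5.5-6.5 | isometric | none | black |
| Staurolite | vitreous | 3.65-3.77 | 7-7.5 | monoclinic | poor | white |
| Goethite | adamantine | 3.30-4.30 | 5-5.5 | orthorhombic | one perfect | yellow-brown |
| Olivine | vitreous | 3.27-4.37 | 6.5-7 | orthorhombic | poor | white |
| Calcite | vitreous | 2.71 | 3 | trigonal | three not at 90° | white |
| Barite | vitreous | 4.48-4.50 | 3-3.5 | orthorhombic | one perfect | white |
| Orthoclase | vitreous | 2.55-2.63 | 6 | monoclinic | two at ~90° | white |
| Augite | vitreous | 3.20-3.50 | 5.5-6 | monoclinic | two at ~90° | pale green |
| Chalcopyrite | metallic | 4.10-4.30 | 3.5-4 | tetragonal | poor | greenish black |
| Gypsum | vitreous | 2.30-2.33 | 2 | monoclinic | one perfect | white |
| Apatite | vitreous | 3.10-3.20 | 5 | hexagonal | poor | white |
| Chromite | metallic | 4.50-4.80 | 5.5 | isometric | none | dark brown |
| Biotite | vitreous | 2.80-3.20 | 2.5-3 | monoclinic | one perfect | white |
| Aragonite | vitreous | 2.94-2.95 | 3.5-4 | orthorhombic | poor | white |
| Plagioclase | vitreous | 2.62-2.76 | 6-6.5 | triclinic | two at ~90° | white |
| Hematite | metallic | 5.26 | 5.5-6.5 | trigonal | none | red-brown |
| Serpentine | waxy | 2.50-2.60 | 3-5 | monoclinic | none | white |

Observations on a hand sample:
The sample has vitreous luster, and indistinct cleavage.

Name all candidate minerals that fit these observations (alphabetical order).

Apatite, Aragonite, Beryl, Olivine, Staurolite, Tourmaline

Vitreous luster: Tourmaline, Beryl, Staurolite, Olivine, Calcite, Barite, Orthoclase, Augite, Gypsum, Apatite, Biotite, Aragonite, Plagioclase remain.
Indistinct cleavage: narrows the field to Tourmaline, Beryl, Staurolite, Olivine, Apatite, Aragonite.
The minerals that satisfy all observations are Apatite, Aragonite, Beryl, Olivine, Staurolite, Tourmaline.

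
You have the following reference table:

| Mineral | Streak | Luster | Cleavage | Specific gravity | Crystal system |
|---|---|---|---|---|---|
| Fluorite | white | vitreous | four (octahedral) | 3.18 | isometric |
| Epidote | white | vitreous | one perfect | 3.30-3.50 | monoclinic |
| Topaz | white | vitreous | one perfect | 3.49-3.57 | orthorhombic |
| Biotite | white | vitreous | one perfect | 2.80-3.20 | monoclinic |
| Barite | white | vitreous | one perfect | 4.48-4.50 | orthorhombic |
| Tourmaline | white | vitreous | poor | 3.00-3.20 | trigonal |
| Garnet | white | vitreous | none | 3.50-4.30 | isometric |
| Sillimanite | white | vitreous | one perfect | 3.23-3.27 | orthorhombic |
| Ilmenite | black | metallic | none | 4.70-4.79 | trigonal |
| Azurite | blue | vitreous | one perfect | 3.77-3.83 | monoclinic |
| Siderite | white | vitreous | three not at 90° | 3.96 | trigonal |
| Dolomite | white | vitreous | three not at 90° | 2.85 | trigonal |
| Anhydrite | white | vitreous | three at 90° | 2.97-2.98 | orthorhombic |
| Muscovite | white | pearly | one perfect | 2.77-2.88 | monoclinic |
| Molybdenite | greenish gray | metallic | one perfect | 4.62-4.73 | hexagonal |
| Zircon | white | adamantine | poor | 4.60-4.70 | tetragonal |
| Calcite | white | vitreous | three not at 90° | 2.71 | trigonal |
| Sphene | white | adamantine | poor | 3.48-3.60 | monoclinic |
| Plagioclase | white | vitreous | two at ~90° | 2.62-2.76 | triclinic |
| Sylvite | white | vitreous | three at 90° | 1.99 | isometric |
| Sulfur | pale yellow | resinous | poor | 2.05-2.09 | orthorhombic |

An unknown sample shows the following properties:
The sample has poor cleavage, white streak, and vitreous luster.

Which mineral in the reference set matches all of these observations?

Tourmaline

Poor cleavage — only Tourmaline, Zircon, Sphene, Sulfur remain.
White streak rules out Sulfur.
Vitreous luster — narrows the field to Tourmaline.
Only Tourmaline satisfies all observations.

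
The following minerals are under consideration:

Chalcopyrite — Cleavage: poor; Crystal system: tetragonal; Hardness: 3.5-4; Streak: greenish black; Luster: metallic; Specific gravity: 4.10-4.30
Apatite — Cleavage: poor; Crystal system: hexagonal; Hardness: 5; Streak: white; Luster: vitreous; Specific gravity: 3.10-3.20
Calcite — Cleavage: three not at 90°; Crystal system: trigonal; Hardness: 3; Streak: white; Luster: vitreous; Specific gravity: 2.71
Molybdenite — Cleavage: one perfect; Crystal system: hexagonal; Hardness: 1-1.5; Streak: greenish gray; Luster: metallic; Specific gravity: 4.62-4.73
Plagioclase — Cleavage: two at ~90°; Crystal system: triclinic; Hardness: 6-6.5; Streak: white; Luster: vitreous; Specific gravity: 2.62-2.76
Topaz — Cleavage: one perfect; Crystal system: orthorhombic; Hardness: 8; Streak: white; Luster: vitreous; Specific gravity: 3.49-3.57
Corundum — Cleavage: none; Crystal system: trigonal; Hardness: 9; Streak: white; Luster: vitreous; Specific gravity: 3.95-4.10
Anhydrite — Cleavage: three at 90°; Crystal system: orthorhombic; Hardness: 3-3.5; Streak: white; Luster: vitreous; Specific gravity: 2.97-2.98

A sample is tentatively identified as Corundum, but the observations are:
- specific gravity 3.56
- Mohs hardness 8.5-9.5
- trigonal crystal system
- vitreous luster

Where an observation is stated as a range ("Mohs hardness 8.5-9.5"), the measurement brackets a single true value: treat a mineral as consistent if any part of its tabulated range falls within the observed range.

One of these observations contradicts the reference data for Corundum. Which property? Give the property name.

specific gravity

Specific gravity 3.56: Corundum has SG 3.95-4.10 — outside the reference range.
Mohs hardness 8.5-9.5: Corundum has hardness 9 — agrees.
Trigonal crystal system: Corundum has trigonal system — agrees.
Vitreous luster: Corundum has vitreous luster — agrees.
Only the specific gravity is inconsistent.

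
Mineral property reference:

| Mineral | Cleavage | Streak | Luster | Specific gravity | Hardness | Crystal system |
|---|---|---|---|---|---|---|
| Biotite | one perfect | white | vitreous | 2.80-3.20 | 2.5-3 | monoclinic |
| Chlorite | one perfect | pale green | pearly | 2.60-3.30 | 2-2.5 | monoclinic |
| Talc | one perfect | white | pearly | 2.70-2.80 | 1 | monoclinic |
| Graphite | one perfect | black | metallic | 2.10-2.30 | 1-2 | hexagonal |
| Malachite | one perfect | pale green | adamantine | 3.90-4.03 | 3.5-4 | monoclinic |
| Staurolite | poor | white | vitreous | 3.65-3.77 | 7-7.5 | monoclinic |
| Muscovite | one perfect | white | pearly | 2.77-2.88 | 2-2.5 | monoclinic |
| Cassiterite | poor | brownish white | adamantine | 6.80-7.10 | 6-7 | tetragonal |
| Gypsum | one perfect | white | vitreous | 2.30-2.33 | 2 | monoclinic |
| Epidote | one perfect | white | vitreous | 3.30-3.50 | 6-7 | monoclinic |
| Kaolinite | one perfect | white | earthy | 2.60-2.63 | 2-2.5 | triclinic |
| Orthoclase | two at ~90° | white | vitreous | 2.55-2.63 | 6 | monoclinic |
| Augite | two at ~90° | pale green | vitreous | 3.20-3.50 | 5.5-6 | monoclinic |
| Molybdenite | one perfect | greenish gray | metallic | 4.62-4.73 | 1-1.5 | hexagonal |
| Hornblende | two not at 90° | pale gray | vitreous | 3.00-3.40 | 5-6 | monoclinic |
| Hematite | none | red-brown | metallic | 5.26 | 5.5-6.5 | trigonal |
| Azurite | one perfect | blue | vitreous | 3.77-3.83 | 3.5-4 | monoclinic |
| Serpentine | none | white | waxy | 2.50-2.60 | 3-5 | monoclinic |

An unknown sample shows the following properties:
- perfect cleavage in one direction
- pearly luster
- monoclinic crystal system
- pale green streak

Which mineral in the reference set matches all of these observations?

Perfect cleavage in one direction: only Biotite, Chlorite, Talc, Graphite, Malachite, Muscovite, Gypsum, Epidote, Kaolinite, Molybdenite, Azurite remain.
Pearly luster: Chlorite, Talc, Muscovite remain.
Monoclinic crystal system: every remaining candidate is consistent.
Pale green streak: narrows the field to Chlorite.
The only mineral consistent with every observation is Chlorite.

Chlorite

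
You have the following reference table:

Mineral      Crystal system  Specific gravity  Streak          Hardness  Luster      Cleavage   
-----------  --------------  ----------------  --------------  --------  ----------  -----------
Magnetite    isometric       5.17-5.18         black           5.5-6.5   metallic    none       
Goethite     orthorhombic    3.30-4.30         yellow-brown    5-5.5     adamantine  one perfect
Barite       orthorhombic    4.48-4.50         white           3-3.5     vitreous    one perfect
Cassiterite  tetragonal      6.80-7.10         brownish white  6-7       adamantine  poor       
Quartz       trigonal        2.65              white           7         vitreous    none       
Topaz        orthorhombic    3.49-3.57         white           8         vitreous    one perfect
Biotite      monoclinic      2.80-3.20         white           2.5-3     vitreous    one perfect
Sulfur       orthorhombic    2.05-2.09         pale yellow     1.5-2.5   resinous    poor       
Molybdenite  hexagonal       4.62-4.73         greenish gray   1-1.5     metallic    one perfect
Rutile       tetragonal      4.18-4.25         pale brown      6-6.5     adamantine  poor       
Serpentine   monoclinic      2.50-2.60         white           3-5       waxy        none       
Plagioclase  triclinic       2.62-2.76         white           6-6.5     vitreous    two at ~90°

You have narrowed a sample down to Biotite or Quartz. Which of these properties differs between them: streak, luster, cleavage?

cleavage

Streak: both white — identical.
Luster: both vitreous — identical.
Cleavage: Biotite one perfect, Quartz none — these differ.
Only cleavage differs between Biotite and Quartz among the listed tests.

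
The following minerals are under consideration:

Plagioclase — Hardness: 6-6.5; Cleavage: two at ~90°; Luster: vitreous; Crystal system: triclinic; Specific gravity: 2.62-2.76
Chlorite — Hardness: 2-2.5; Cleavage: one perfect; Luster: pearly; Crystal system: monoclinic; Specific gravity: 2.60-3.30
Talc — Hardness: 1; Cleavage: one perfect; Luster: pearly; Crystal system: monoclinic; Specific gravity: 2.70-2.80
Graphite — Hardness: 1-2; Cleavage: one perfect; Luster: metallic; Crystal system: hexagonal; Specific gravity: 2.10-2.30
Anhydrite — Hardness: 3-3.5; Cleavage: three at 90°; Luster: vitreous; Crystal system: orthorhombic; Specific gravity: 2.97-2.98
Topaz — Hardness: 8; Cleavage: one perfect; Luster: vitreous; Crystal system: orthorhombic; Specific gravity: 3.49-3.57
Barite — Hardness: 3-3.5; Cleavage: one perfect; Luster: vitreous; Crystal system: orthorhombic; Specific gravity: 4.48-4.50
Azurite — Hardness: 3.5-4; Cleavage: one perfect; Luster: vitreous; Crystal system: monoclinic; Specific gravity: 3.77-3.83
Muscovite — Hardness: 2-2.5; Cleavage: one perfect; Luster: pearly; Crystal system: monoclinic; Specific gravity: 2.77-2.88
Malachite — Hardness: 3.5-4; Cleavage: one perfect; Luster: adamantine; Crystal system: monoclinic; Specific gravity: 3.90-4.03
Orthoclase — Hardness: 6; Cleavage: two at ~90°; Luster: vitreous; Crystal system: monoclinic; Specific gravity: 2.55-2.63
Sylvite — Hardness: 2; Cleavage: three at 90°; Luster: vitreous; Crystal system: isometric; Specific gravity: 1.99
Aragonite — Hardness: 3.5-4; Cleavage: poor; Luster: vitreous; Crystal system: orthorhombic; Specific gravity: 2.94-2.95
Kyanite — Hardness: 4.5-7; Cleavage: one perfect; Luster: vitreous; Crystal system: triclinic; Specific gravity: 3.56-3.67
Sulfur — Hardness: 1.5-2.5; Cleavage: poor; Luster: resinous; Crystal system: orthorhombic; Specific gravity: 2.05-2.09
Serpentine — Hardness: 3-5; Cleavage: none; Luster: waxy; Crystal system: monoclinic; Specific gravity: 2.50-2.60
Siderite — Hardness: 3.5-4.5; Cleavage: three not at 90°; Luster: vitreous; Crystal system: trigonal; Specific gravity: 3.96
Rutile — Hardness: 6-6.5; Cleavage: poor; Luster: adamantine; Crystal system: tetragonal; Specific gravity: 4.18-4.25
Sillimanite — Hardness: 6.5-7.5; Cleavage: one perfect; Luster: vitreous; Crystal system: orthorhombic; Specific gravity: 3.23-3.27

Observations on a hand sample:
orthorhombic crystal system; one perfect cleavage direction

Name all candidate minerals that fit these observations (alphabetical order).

Orthorhombic crystal system — only Anhydrite, Topaz, Barite, Aragonite, Sulfur, Sillimanite remain.
One perfect cleavage direction rules out Anhydrite, Aragonite, Sulfur.
The minerals that satisfy all observations are Barite, Sillimanite, Topaz.

Barite, Sillimanite, Topaz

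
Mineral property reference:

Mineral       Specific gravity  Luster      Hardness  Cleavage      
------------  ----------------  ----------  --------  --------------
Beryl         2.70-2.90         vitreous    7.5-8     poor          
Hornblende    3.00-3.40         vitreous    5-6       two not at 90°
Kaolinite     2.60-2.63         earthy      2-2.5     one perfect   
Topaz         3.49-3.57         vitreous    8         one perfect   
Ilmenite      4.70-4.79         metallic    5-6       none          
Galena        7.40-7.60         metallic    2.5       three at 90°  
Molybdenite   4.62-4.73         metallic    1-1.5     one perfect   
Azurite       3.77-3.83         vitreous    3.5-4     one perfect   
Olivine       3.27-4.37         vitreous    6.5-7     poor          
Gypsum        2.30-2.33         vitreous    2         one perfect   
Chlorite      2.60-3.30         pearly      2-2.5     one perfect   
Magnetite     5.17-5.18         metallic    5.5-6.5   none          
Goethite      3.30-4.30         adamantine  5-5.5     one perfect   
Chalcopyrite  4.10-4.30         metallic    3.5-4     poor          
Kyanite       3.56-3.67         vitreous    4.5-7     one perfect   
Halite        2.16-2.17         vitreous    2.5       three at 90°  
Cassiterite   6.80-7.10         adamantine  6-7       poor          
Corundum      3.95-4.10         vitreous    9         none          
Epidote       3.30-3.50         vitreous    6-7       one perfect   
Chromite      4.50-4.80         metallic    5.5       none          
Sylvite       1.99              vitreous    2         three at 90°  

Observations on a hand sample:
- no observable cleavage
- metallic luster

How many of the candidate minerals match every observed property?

3

No observable cleavage — narrows the field to Ilmenite, Magnetite, Corundum, Chromite.
Metallic luster eliminates Corundum.
The minerals that satisfy all observations are Chromite, Ilmenite, Magnetite.
That is 3 minerals.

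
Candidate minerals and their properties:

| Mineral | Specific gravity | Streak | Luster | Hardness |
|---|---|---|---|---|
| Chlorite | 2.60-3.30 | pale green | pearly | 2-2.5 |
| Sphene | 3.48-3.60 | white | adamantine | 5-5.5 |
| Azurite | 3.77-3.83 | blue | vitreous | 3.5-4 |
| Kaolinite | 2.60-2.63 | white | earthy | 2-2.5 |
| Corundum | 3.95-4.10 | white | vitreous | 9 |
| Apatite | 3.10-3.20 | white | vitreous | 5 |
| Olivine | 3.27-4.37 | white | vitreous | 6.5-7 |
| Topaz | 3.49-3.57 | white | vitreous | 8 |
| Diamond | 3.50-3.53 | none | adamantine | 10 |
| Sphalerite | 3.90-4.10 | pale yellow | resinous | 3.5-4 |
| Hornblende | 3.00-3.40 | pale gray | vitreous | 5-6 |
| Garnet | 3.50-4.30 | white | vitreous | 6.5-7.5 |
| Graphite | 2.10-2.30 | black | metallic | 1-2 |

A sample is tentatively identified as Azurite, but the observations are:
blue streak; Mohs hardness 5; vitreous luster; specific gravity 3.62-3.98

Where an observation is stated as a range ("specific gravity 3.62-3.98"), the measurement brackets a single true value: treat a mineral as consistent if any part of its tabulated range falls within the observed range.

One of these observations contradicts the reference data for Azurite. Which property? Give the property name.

hardness

Blue streak: Azurite has blue streak — matches.
Mohs hardness 5: Azurite has hardness 3.5-4 — does not match.
Vitreous luster: Azurite has vitreous luster — matches.
Specific gravity 3.62-3.98: Azurite has SG 3.77-3.83 — matches.
Only the hardness is inconsistent.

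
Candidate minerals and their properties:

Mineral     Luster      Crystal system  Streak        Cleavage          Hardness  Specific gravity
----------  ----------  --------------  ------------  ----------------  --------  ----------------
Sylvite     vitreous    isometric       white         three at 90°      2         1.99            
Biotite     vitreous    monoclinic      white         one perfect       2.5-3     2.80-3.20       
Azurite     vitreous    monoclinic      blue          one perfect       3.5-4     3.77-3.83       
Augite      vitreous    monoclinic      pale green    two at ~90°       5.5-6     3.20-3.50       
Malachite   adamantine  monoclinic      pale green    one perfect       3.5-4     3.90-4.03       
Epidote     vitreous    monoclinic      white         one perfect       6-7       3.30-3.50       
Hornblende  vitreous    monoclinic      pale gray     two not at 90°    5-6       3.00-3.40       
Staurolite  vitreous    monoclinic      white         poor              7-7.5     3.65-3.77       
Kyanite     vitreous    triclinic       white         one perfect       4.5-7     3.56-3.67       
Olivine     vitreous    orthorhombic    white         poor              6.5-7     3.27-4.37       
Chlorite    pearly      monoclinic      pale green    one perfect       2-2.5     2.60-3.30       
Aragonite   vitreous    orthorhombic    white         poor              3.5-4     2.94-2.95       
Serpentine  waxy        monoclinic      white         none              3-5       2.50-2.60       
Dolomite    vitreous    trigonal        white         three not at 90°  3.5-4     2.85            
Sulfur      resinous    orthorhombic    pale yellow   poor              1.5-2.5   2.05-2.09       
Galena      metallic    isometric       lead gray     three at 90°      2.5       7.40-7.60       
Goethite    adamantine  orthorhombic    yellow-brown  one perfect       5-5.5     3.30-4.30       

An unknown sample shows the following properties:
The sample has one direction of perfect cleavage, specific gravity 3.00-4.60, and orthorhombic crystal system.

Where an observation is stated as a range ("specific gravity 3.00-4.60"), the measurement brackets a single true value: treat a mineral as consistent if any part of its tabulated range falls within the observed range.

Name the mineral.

Goethite

One direction of perfect cleavage — leaves Biotite, Azurite, Malachite, Epidote, Kyanite, Chlorite, Goethite.
Specific gravity 3.00-4.60 — all remaining candidates fit.
Orthorhombic crystal system — only Goethite remains.
Only Goethite satisfies all observations.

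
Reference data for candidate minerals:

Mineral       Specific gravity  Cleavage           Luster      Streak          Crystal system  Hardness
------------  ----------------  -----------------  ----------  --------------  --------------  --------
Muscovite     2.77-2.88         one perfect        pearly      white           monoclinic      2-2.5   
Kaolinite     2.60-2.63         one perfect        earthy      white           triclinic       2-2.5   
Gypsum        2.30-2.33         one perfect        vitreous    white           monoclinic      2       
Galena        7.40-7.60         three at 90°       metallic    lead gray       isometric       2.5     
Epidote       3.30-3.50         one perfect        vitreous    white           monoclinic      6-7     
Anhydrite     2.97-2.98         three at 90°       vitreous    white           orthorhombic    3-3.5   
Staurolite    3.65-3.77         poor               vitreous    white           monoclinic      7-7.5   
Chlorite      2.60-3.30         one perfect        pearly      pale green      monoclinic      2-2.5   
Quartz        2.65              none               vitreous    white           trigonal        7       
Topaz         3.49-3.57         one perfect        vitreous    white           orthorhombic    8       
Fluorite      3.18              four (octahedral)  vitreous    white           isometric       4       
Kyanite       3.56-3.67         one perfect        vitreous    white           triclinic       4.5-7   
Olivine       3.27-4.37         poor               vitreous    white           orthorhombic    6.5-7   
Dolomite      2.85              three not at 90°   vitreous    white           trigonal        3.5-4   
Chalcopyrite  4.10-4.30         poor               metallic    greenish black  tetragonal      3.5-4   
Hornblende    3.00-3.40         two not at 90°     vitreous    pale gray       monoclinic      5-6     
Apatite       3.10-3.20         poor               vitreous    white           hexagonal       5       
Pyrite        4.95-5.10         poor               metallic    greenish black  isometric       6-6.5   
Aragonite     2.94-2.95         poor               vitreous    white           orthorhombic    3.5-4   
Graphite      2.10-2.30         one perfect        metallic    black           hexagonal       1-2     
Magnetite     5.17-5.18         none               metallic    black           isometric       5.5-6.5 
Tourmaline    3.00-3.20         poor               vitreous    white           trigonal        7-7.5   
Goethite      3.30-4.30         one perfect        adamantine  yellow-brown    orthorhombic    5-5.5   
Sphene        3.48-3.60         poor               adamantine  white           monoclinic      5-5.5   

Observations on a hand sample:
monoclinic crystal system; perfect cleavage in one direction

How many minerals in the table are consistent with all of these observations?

Monoclinic crystal system: Muscovite, Gypsum, Epidote, Staurolite, Chlorite, Hornblende, Sphene remain.
Perfect cleavage in one direction is inconsistent with Staurolite, Hornblende, Sphene.
The minerals that satisfy all observations are Chlorite, Epidote, Gypsum, Muscovite.
That is 4 minerals.

4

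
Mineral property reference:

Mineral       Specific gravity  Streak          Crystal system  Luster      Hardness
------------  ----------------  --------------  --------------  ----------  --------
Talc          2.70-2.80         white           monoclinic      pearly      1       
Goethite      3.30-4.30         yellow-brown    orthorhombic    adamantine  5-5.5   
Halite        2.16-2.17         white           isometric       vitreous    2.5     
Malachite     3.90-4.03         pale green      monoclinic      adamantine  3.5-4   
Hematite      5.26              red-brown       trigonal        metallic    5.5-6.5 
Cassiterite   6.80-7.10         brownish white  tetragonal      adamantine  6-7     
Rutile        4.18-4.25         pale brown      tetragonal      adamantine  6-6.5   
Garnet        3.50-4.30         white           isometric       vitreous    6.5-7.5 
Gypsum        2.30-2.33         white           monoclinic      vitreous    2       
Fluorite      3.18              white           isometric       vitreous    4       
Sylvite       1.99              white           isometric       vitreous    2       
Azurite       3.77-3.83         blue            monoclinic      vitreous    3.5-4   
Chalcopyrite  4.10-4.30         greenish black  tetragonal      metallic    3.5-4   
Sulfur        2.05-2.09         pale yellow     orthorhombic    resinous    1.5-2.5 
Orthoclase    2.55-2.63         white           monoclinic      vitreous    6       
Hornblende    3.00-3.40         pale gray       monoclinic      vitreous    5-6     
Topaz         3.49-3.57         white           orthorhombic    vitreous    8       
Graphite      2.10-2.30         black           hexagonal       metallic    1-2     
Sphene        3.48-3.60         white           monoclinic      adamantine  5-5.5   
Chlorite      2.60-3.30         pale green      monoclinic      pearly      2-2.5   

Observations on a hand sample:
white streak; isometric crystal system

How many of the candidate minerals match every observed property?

4

White streak: only Talc, Halite, Garnet, Gypsum, Fluorite, Sylvite, Orthoclase, Topaz, Sphene remain.
Isometric crystal system: only Halite, Garnet, Fluorite, Sylvite remain.
The minerals that satisfy all observations are Fluorite, Garnet, Halite, Sylvite.
That is 4 minerals.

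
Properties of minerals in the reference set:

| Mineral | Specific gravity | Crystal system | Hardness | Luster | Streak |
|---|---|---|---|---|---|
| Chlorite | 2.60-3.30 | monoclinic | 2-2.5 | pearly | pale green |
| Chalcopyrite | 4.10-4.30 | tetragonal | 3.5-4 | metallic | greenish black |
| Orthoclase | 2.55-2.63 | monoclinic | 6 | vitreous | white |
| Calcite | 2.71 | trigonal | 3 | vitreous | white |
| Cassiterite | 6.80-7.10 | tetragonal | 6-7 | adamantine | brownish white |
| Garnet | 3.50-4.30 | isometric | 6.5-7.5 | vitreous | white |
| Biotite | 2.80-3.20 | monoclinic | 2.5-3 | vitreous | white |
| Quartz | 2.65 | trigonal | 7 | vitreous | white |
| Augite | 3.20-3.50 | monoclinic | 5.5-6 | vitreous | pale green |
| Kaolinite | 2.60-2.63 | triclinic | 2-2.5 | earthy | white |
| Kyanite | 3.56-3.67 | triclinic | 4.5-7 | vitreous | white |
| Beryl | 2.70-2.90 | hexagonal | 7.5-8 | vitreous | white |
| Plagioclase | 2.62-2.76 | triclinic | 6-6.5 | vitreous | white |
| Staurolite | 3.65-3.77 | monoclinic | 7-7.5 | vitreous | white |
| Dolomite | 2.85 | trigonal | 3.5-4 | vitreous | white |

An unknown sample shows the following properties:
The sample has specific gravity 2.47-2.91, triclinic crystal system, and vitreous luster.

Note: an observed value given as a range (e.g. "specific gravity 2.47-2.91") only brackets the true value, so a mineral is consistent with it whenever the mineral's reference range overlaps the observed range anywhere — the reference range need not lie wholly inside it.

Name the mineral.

Plagioclase

Specific gravity 2.47-2.91 is inconsistent with Chalcopyrite, Cassiterite, Garnet, Augite, Kyanite, Staurolite.
Triclinic crystal system — only Kaolinite, Plagioclase remain.
Vitreous luster rules out Kaolinite.
The only mineral consistent with every observation is Plagioclase.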